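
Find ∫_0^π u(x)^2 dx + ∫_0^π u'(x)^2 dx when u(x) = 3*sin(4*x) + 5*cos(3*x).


||u||_{H^1(0,π)}^2 = 2400/7 + 403*π/2

u'(x) = -15*sin(3*x) + 12*cos(4*x).
Expand u² and (u')² and integrate term by term on (0, π), using: for integers n ≥ 1, ∫_0^π sin²(nx) dx = ∫_0^π cos²(nx) dx = π/2; for n ≠ n', ∫_0^π sin(nx)sin(n'x) dx = ∫_0^π cos(nx)cos(n'x) dx = 0; and by product-to-sum, ∫_0^π sin(nx)cos(n'x) dx = ½∫_0^π [sin((n+n')x) + sin((n−n')x)] dx, which is 0 when n+n' is even and 2n/(n²−n'²) when n+n' is odd (it need not vanish on (0, π)).
  u² squared terms: (3)²·∫sin(4x)² dx = 9·π/2 = 9*π/2;  (5)²·∫cos(3x)² dx = 25·π/2 = 25*π/2.
  u² cross terms: 2·(3)·(5)·∫sin(4x)·cos(3x) dx = 30·(8/7) = 240/7.
  So ∫_0^π u² dx = 9*π/2 + 25*π/2 + 240/7 = 240/7 + 17*π.
  (u')² squared terms: (-15)²·∫sin(3x)² dx = 225·π/2 = 225*π/2;  (12)²·∫cos(4x)² dx = 144·π/2 = 72*π.
  (u')² cross terms: 2·(-15)·(12)·∫sin(3x)·cos(4x) dx = -360·(-6/7) = 2160/7.
  So ∫_0^π (u')² dx = 225*π/2 + 72*π + 2160/7 = 2160/7 + 369*π/2.
||u||_{H^1}^2 = (240/7 + 17*π) + (2160/7 + 369*π/2) = 2400/7 + 403*π/2.


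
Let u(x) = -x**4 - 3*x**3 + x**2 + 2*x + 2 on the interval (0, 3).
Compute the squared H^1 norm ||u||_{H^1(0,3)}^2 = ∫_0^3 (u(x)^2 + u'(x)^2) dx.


||u||_{H^1}^2 = 641805/28

The H^1 norm (squared) on an interval (0, L) is
  ||u||_{H^1}^2 = ∫_0^L u(x)^2 dx + ∫_0^L u'(x)^2 dx.
Compute u'(x) = -4*x**3 - 9*x**2 + 2*x + 2.
Then u(x)^2 = x**8 + 6*x**7 + 7*x**6 - 10*x**5 - 15*x**4 - 8*x**3 + 8*x**2 + 8*x + 4 and u'(x)^2 = 16*x**6 + 72*x**5 + 65*x**4 - 52*x**3 - 32*x**2 + 8*x + 4.
Integrate each monomial from 0 to 3 using ∫_0^3 c·x^n dx = c·3^(n+1)/(n+1):
  ∫_0^3 u(x)^2 dx = ∫_0^3 (x^8 + 6*x^7 + 7*x^6 - 10*x^5 - 15*x^4 - 8*x^3 + 8*x^2 + 8*x + 4) dx. Term by term:
    ∫_0^3 x^8 dx = 2187;  ∫_0^3 6*x^7 dx = 19683/4;  ∫_0^3 7*x^6 dx = 2187;
    ∫_0^3 -10*x^5 dx = -1215;  ∫_0^3 -15*x^4 dx = -729;  ∫_0^3 -8*x^3 dx = -162;
    ∫_0^3 8*x^2 dx = 72;  ∫_0^3 8*x dx = 36;  ∫_0^3 4 dx = 12.
  Sum: 2187 + 19683/4 + 2187 − 1215 − 729 − 162 + 72 + 36 + 12 = 29235/4.
  ∫_0^3 u'(x)^2 dx = ∫_0^3 (16*x^6 + 72*x^5 + 65*x^4 - 52*x^3 - 32*x^2 + 8*x + 4) dx. Term by term:
    ∫_0^3 16*x^6 dx = 34992/7;  ∫_0^3 72*x^5 dx = 8748;  ∫_0^3 65*x^4 dx = 3159;
    ∫_0^3 -52*x^3 dx = -1053;  ∫_0^3 -32*x^2 dx = -288;  ∫_0^3 8*x dx = 36;
    ∫_0^3 4 dx = 12.
  Sum: 34992/7 + 8748 + 3159 − 1053 − 288 + 36 + 12 = 109290/7.
Adding: ||u||_{H^1}^2 = 29235/4 + 109290/7 = 641805/28.


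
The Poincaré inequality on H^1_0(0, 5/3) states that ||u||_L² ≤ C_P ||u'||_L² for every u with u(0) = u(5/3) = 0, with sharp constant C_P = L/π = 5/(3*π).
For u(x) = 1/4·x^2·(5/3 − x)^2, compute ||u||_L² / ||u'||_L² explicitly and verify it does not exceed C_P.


||u||_L² / ||u'||_L² = 5*sqrt(3)/18 < C_P = 5/(3*π).

u(x) = 1/4·x^2·(5/3 − x)^2, so u'(x) = x*(3*x - 5)*(6*x - 5)/18.
u(x) = 1/4·x^2·(5/3 − x)^2 vanishes at x = 0 and x = 5/3, so u ∈ H^1_0(0, 5/3). Differentiate via the product rule and integrate the resulting polynomials term by term.
  ∫_0^5/3 u² dx = ∫_0^5/3 (x^8/16 - 5*x^7/12 + 25*x^6/24 - 125*x^5/108 + 625*x^4/1296) dx. Term by term:
    ∫_0^5/3 x^8/16 dx = 1953125/2834352;  ∫_0^5/3 -5*x^7/12 dx = -1953125/629856;  ∫_0^5/3 25*x^6/24 dx = 1953125/367416;
    ∫_0^5/3 -125*x^5/108 dx = -1953125/472392;  ∫_0^5/3 625*x^4/1296 dx = 390625/314928.
  Sum: 1953125/2834352 − 1953125/629856 + 1953125/367416 − 1953125/472392 + 390625/314928 = 390625/39680928.
  ∫_0^5/3 (u')² dx = ∫_0^5/3 (x^6 - 5*x^5 + 325*x^4/36 - 125*x^3/18 + 625*x^2/324) dx. Term by term:
    ∫_0^5/3 x^6 dx = 78125/15309;  ∫_0^5/3 -5*x^5 dx = -78125/4374;  ∫_0^5/3 325*x^4/36 dx = 203125/8748;
    ∫_0^5/3 -125*x^3/18 dx = -78125/5832;  ∫_0^5/3 625*x^2/324 dx = 78125/26244.
  Sum: 78125/15309 − 78125/4374 + 203125/8748 − 78125/5832 + 78125/26244 = 15625/367416.
∫_0^5/3 u² dx = 390625/39680928, so ||u||_L² = 625*sqrt(42)/40824.
∫_0^5/3 (u')² dx = 15625/367416, so ||u'||_L² = 125*sqrt(14)/2268.
Ratio ||u||_L² / ||u'||_L² = 5*sqrt(3)/18.
Sharp Poincaré constant on H^1_0(0, 5/3) is C_P = L/π = 5/(3*π), achieved by sin(3*π/5·x).
A polynomial bump cannot attain the sharp Poincaré constant (only the first sine eigenfunction does), so the ratio is strictly less than C_P, consistent with ||u||_L² ≤ C_P ||u'||_L².


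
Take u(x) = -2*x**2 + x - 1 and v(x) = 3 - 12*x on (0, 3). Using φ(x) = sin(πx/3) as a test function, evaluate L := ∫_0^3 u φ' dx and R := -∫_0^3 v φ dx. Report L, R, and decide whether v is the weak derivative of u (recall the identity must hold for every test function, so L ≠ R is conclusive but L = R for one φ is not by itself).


LHS = 30/π, RHS = 90/π. No, v is not the weak derivative of u.

u(x) = -2*x**2 + x - 1, classical derivative u'(x) = 1 - 4*x.
φ(x) = sin(πx/3), so φ'(x) = π*cos(π*x/3)/3.
Note φ(0) = φ(3) = 0, so the boundary term u·φ vanishes.
LHS = ∫_0^3 u(x) φ'(x) dx = ∫_0^3 (-2*π*x^2*cos(π*x/3)/3 + π*x*cos(π*x/3)/3 - π*cos(π*x/3)/3) dx. Term by term:
  ∫_0^3 -π*cos(π*x/3)/3 dx = 0;  ∫_0^3 -2*π*x^2*cos(π*x/3)/3 dx = 36/π;  ∫_0^3 π*x*cos(π*x/3)/3 dx = -6/π.
Sum: 0 + 36/π − 6/π = 30/π.
So LHS = 30/π.
∫_0^3 v(x) φ(x) dx = ∫_0^3 (-12*x*sin(π*x/3) + 3*sin(π*x/3)) dx. Term by term:
  ∫_0^3 3*sin(π*x/3) dx = 18/π;  ∫_0^3 -12*x*sin(π*x/3) dx = -108/π.
Sum: 18/π − 108/π = -90/π.
So RHS = -∫_0^3 v(x) φ(x) dx = 90/π.
LHS − RHS = -60/π ≠ 0, so the identity fails.
(For a valid weak derivative the identity must hold for EVERY test function, in particular this one. The failure shows v is NOT the weak derivative of u.)
Correct weak derivative would be u'(x) = 1 - 4*x.


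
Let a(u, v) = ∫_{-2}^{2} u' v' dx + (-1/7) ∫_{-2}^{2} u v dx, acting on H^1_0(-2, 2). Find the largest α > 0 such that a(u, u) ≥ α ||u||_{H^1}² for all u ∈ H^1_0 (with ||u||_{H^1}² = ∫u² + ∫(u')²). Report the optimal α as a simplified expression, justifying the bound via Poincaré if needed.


α = (-16/7 + π^2)/(π^2 + 16)

Coercivity of a(·,·) on H^1_0(-2, 2) means a(u, u) ≥ α ||u||_{H^1}² for every u ∈ H^1_0.
The interval has length L = 4, and Poincaré/coercivity depend only on L. Here a(u, u) = ∫(u')² + (-1/7)·∫u².
Here c = -1/7 < 0 with |c| < (π/L)² = π^2/16, so coercivity still holds. The condition a(u,u) ≥ α||u||_{H^1}² reads (1−α)∫(u')² ≥ (α−c)∫u². Any admissible α is ≤ 1 (rapidly oscillating u have ∫u²/∫(u')² → 0), and α = 1 would force 0 ≥ (1−c)∫u², impossible since c < 1; so 1−α > 0. By the sharp Poincaré inequality on H^1_0 of an interval of length L, ∫(u')² ≥ (π/L)²∫u² with equality for the first sine mode sin(π(x−x₀)/L) (x₀ the left endpoint), so the inequality holds for all u iff (1−α)(π/L)² ≥ α − c, i.e. α ≤ ((π/L)² + c)/((π/L)² + 1) = (1 + c(L/π)²)/(1 + (L/π)²). (Direct route, valid since c ≤ 0: Poincaré gives c∫u² ≥ c(L/π)²∫(u')², so a(u,u) ≥ (1 + c(L/π)²)∫(u')², while ||u||_{H^1}² ≤ (1 + (L/π)²)∫(u')²; dividing yields the same α.) With (π/L)² = π^2/16 and c = -1/7, the largest admissible constant is α = ((π/L)² + c)/((π/L)² + 1).
Simplifying, α = (-16/7 + π^2)/(π^2 + 16).


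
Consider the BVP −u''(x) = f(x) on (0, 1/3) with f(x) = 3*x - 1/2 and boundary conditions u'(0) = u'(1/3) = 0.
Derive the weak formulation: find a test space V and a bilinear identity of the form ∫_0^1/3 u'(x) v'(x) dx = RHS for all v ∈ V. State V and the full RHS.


V = H^1(0, 1/3) (no boundary constraint on v; u is determined up to an additive constant); weak form: ∫_0^1/3 u'v' dx = ∫_0^1/3 (3*x - 1/2) v dx for all v ∈ V.

Multiply both sides by a test function v and integrate from 0 to 1/3:
  ∫_0^1/3 −u''(x) v(x) dx = ∫_0^1/3 f(x) v(x) dx.
Integrate the LHS by parts once:
  ∫_0^1/3 −u'' v dx = −[u'(x) v(x)]_0^1/3 + ∫_0^1/3 u'(x) v'(x) dx.
Thus ∫_0^1/3 u'(x) v'(x) dx = ∫_0^1/3 f(x) v(x) dx + [u'(x) v(x)]_0^1/3.
Choose V so that boundary terms are either known or forced to vanish.
u has homogeneous Neumann: u'(0) = u'(1/3) = 0. So [u' v]_0^1/3 = 0·v(1/3) − 0·v(0) = 0 for any v; take V = H^1(0, 1/3).
Weak formulation: find u (satisfying any essential BC) such that ∫_0^1/3 u'(x) v'(x) dx = ∫_0^1/3 f v dx for all v ∈ V (homogeneous Neumann, so boundary terms vanish).
Substituting f(x) = 3*x - 1/2, the right-hand side is ∫_0^1/3 (3*x - 1/2) v dx.
Compatibility check (pure Neumann): taking v ≡ 1 ∈ V gives 0 = ∫_0^1/3 f dx + (0) − (0), i.e. ∫_0^1/3 f dx must equal u'(0) − u'(1/3) = 0. Indeed ∫_0^1/3 (3*x - 1/2) dx = 0, so the data are compatible. The solution is then unique only up to an additive constant (fix it e.g. by requiring ∫_0^1/3 u dx = 0).


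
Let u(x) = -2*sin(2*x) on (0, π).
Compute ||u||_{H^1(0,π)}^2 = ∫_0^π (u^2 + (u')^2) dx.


||u||_{H^1(0,π)}^2 = 10*π

u'(x) = -4*cos(2*x).
Expand u² and (u')² and integrate term by term on (0, π), using: for integers n ≥ 1, ∫_0^π sin²(nx) dx = ∫_0^π cos²(nx) dx = π/2; for n ≠ n', ∫_0^π sin(nx)sin(n'x) dx = ∫_0^π cos(nx)cos(n'x) dx = 0; and by product-to-sum, ∫_0^π sin(nx)cos(n'x) dx = ½∫_0^π [sin((n+n')x) + sin((n−n')x)] dx, which is 0 when n+n' is even and 2n/(n²−n'²) when n+n' is odd (it need not vanish on (0, π)).
  u² squared terms: (-2)²·∫sin(2x)² dx = 4·π/2 = 2*π.
  So ∫_0^π u² dx = 2*π.
  (u')² squared terms: (-4)²·∫cos(2x)² dx = 16·π/2 = 8*π.
  So ∫_0^π (u')² dx = 8*π.
||u||_{H^1}^2 = (2*π) + (8*π) = 10*π.


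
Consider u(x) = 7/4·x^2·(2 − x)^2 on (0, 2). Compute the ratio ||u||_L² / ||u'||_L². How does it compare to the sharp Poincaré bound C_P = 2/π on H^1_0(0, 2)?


||u||_L² / ||u'||_L² = sqrt(3)/3 < C_P = 2/π.

u(x) = 7/4·x^2·(2 − x)^2, so u'(x) = 7*x*(x - 2)*(x - 1).
u(x) = 7/4·x^2·(2 − x)^2 vanishes at x = 0 and x = 2, so u ∈ H^1_0(0, 2). Differentiate via the product rule and integrate the resulting polynomials term by term.
  ∫_0^2 u² dx = ∫_0^2 (49*x^8/16 - 49*x^7/2 + 147*x^6/2 - 98*x^5 + 49*x^4) dx. Term by term:
    ∫_0^2 49*x^8/16 dx = 1568/9;  ∫_0^2 -49*x^7/2 dx = -784;  ∫_0^2 147*x^6/2 dx = 1344;
    ∫_0^2 -98*x^5 dx = -3136/3;  ∫_0^2 49*x^4 dx = 1568/5.
  Sum: 1568/9 − 784 + 1344 − 3136/3 + 1568/5 = 112/45.
  ∫_0^2 (u')² dx = ∫_0^2 (49*x^6 - 294*x^5 + 637*x^4 - 588*x^3 + 196*x^2) dx. Term by term:
    ∫_0^2 49*x^6 dx = 896;  ∫_0^2 -294*x^5 dx = -3136;  ∫_0^2 637*x^4 dx = 20384/5;
    ∫_0^2 -588*x^3 dx = -2352;  ∫_0^2 196*x^2 dx = 1568/3.
  Sum: 896 − 3136 + 20384/5 − 2352 + 1568/3 = 112/15.
∫_0^2 u² dx = 112/45, so ||u||_L² = 4*sqrt(35)/15.
∫_0^2 (u')² dx = 112/15, so ||u'||_L² = 4*sqrt(105)/15.
Ratio ||u||_L² / ||u'||_L² = sqrt(3)/3.
Sharp Poincaré constant on H^1_0(0, 2) is C_P = L/π = 2/π, achieved by sin(π/2·x).
A polynomial bump cannot attain the sharp Poincaré constant (only the first sine eigenfunction does), so the ratio is strictly less than C_P, consistent with ||u||_L² ≤ C_P ||u'||_L².


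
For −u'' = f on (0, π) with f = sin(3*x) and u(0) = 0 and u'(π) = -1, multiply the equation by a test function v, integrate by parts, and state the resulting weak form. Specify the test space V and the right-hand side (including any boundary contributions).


V = {v ∈ H^1(0, π) : v(0) = 0} (test functions vanish at x = 0 where u is specified); weak form: ∫_0^π u'v' dx = ∫_0^π (sin(3*x)) v dx − v(π) for all v ∈ V.

Multiply both sides by a test function v and integrate from 0 to π:
  ∫_0^π −u''(x) v(x) dx = ∫_0^π f(x) v(x) dx.
Integrate the LHS by parts once:
  ∫_0^π −u'' v dx = −[u'(x) v(x)]_0^π + ∫_0^π u'(x) v'(x) dx.
Thus ∫_0^π u'(x) v'(x) dx = ∫_0^π f(x) v(x) dx + [u'(x) v(x)]_0^π.
Choose V so that boundary terms are either known or forced to vanish.
Mixed BC: u(0) = 0 (Dirichlet) and u'(π) = -1 (Neumann). Define V = {v ∈ H^1(0, π) : v(0) = 0}. Then [u' v]_0^π = u'(π)·v(π) − u'(0)·0 = − v(π).
Weak formulation: find u (satisfying any essential BC) such that ∫_0^π u'(x) v'(x) dx = ∫_0^π f v dx − v(π) for all v ∈ V (Dirichlet at 0 absorbed into V; Neumann datum at x = π contributes the boundary term).
Substituting f(x) = sin(3*x), the right-hand side is ∫_0^π (sin(3*x)) v dx − v(π).


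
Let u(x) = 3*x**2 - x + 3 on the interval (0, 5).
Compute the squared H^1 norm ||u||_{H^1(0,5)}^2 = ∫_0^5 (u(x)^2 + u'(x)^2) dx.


||u||_{H^1}^2 = 40825/6

The H^1 norm (squared) on an interval (0, L) is
  ||u||_{H^1}^2 = ∫_0^L u(x)^2 dx + ∫_0^L u'(x)^2 dx.
Compute u'(x) = 6*x - 1.
Then u(x)^2 = 9*x**4 - 6*x**3 + 19*x**2 - 6*x + 9 and u'(x)^2 = 36*x**2 - 12*x + 1.
Integrate each monomial from 0 to 5 using ∫_0^5 c·x^n dx = c·5^(n+1)/(n+1):
  ∫_0^5 u(x)^2 dx = ∫_0^5 (9*x^4 - 6*x^3 + 19*x^2 - 6*x + 9) dx. Term by term:
    ∫_0^5 9*x^4 dx = 5625;  ∫_0^5 -6*x^3 dx = -1875/2;  ∫_0^5 19*x^2 dx = 2375/3;
    ∫_0^5 -6*x dx = -75;  ∫_0^5 9 dx = 45.
  Sum: 5625 − 1875/2 + 2375/3 − 75 + 45 = 32695/6.
  ∫_0^5 u'(x)^2 dx = ∫_0^5 (36*x^2 - 12*x + 1) dx. Term by term:
    ∫_0^5 36*x^2 dx = 1500;  ∫_0^5 -12*x dx = -150;  ∫_0^5 1 dx = 5.
  Sum: 1500 − 150 + 5 = 1355.
Adding: ||u||_{H^1}^2 = 32695/6 + 1355 = 40825/6.


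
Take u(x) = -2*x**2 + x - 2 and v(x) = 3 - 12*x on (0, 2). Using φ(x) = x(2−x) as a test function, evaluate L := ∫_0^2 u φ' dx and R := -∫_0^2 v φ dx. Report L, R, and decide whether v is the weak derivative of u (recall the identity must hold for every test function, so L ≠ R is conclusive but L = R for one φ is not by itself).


LHS = 4, RHS = 12. No, v is not the weak derivative of u.

u(x) = -2*x**2 + x - 2, classical derivative u'(x) = 1 - 4*x.
φ(x) = x(2−x), so φ'(x) = 2 - 2*x.
Note φ(0) = φ(2) = 0, so the boundary term u·φ vanishes.
LHS = ∫_0^2 u(x) φ'(x) dx = ∫_0^2 (4*x^3 - 6*x^2 + 6*x - 4) dx. Term by term:
  ∫_0^2 4*x^3 dx = 16;  ∫_0^2 -6*x^2 dx = -16;  ∫_0^2 6*x dx = 12;
  ∫_0^2 -4 dx = -8.
Sum: 16 − 16 + 12 − 8 = 4.
So LHS = 4.
∫_0^2 v(x) φ(x) dx = ∫_0^2 (12*x^3 - 27*x^2 + 6*x) dx. Term by term:
  ∫_0^2 12*x^3 dx = 48;  ∫_0^2 -27*x^2 dx = -72;  ∫_0^2 6*x dx = 12.
Sum: 48 − 72 + 12 = -12.
So RHS = -∫_0^2 v(x) φ(x) dx = 12.
LHS − RHS = -8 ≠ 0, so the identity fails.
(For a valid weak derivative the identity must hold for EVERY test function, in particular this one. The failure shows v is NOT the weak derivative of u.)
Correct weak derivative would be u'(x) = 1 - 4*x.


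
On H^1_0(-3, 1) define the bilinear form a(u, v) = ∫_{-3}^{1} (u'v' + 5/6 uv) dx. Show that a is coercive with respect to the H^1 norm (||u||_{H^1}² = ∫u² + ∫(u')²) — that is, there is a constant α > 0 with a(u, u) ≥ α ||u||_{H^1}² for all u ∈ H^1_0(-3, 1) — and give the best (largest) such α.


α = (π^2 + 40/3)/(π^2 + 16)

Coercivity of a(·,·) on H^1_0(-3, 1) means a(u, u) ≥ α ||u||_{H^1}² for every u ∈ H^1_0.
The interval has length L = 4, and Poincaré/coercivity depend only on L. Here a(u, u) = ∫(u')² + (5/6)·∫u².
Here 0 < c = 5/6 < 1. The condition a(u,u) ≥ α||u||_{H^1}² reads (1−α)∫(u')² ≥ (α−c)∫u². Any admissible α is ≤ 1 (rapidly oscillating u have ∫u²/∫(u')² → 0), and α = 1 would force 0 ≥ (1−c)∫u², impossible since c < 1; so 1−α > 0. By the sharp Poincaré inequality on H^1_0 of an interval of length L, ∫(u')² ≥ (π/L)²∫u² with equality for the first sine mode sin(π(x−x₀)/L) (x₀ the left endpoint), so the inequality holds for all u iff (1−α)(π/L)² ≥ α − c, i.e. α ≤ ((π/L)² + c)/((π/L)² + 1) = (1 + c(L/π)²)/(1 + (L/π)²). With (π/L)² = π^2/16 and c = 5/6, the largest admissible constant is α = ((π/L)² + c)/((π/L)² + 1).
Simplifying, α = (π^2 + 40/3)/(π^2 + 16).


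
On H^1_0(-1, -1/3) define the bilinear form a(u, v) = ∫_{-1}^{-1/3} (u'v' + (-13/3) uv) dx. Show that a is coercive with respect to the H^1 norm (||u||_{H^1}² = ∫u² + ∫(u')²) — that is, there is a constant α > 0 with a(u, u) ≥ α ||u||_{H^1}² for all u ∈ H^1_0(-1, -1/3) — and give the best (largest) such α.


α = (-52 + 27*π^2)/(3*(4 + 9*π^2))

Coercivity of a(·,·) on H^1_0(-1, -1/3) means a(u, u) ≥ α ||u||_{H^1}² for every u ∈ H^1_0.
The interval has length L = 2/3, and Poincaré/coercivity depend only on L. Here a(u, u) = ∫(u')² + (-13/3)·∫u².
Here c = -13/3 < 0 with |c| < (π/L)² = 9*π^2/4, so coercivity still holds. The condition a(u,u) ≥ α||u||_{H^1}² reads (1−α)∫(u')² ≥ (α−c)∫u². Any admissible α is ≤ 1 (rapidly oscillating u have ∫u²/∫(u')² → 0), and α = 1 would force 0 ≥ (1−c)∫u², impossible since c < 1; so 1−α > 0. By the sharp Poincaré inequality on H^1_0 of an interval of length L, ∫(u')² ≥ (π/L)²∫u² with equality for the first sine mode sin(π(x−x₀)/L) (x₀ the left endpoint), so the inequality holds for all u iff (1−α)(π/L)² ≥ α − c, i.e. α ≤ ((π/L)² + c)/((π/L)² + 1) = (1 + c(L/π)²)/(1 + (L/π)²). (Direct route, valid since c ≤ 0: Poincaré gives c∫u² ≥ c(L/π)²∫(u')², so a(u,u) ≥ (1 + c(L/π)²)∫(u')², while ||u||_{H^1}² ≤ (1 + (L/π)²)∫(u')²; dividing yields the same α.) With (π/L)² = 9*π^2/4 and c = -13/3, the largest admissible constant is α = ((π/L)² + c)/((π/L)² + 1).
Simplifying, α = (-52 + 27*π^2)/(3*(4 + 9*π^2)).


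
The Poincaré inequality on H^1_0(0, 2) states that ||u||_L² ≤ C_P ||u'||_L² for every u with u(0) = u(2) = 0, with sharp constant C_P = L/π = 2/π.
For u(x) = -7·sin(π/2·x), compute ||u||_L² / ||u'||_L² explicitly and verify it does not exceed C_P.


||u||_L² / ||u'||_L² = 2/π = C_P.

u(x) = -7·sin(π/2·x), so u'(x) = -7*π*cos(π*x/2)/2.
Writing u(x) = A·sin(kπx/L) with A = -7 and k = 1, use ∫_0^L sin²(kπx/L) dx = L/2 and ∫_0^L cos²(kπx/L) dx = L/2.
u² = 49·sin²(π/2·x) and (u')² = 49*π^2/4·cos²(π/2·x), and each of sin², cos² integrates to L/2 = 1 over (0, 2).
∫_0^2 u² dx = 49, so ||u||_L² = 7.
∫_0^2 (u')² dx = 49*π^2/4, so ||u'||_L² = 7*π/2.
Ratio ||u||_L² / ||u'||_L² = 2/π.
Sharp Poincaré constant on H^1_0(0, 2) is C_P = L/π = 2/π, achieved by sin(π/2·x).
This is the k = 1 eigenfunction (up to amplitude), so the ratio equals the sharp Poincaré constant exactly.


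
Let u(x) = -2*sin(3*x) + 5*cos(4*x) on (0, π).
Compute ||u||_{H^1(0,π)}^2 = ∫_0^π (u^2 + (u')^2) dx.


||u||_{H^1(0,π)}^2 = 2040/7 + 465*π/2

u'(x) = -20*sin(4*x) - 6*cos(3*x).
Expand u² and (u')² and integrate term by term on (0, π), using: for integers n ≥ 1, ∫_0^π sin²(nx) dx = ∫_0^π cos²(nx) dx = π/2; for n ≠ n', ∫_0^π sin(nx)sin(n'x) dx = ∫_0^π cos(nx)cos(n'x) dx = 0; and by product-to-sum, ∫_0^π sin(nx)cos(n'x) dx = ½∫_0^π [sin((n+n')x) + sin((n−n')x)] dx, which is 0 when n+n' is even and 2n/(n²−n'²) when n+n' is odd (it need not vanish on (0, π)).
  u² squared terms: (-2)²·∫sin(3x)² dx = 4·π/2 = 2*π;  (5)²·∫cos(4x)² dx = 25·π/2 = 25*π/2.
  u² cross terms: 2·(-2)·(5)·∫sin(3x)·cos(4x) dx = -20·(-6/7) = 120/7.
  So ∫_0^π u² dx = 2*π + 25*π/2 + 120/7 = 120/7 + 29*π/2.
  (u')² squared terms: (-20)²·∫sin(4x)² dx = 400·π/2 = 200*π;  (-6)²·∫cos(3x)² dx = 36·π/2 = 18*π.
  (u')² cross terms: 2·(-20)·(-6)·∫sin(4x)·cos(3x) dx = 240·(8/7) = 1920/7.
  So ∫_0^π (u')² dx = 200*π + 18*π + 1920/7 = 1920/7 + 218*π.
||u||_{H^1}^2 = (120/7 + 29*π/2) + (1920/7 + 218*π) = 2040/7 + 465*π/2.


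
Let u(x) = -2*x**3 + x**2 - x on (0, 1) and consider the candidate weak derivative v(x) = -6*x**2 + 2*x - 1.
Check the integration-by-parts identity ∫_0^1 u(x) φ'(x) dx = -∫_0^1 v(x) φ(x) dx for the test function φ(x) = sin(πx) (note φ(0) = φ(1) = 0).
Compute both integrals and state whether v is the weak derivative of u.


LHS = -24/π^3 + 6/π, RHS = -24/π^3 + 6/π. Yes, v = u' weakly.

u(x) = -2*x**3 + x**2 - x, classical derivative u'(x) = -6*x**2 + 2*x - 1.
φ(x) = sin(πx), so φ'(x) = π*cos(π*x).
Note φ(0) = φ(1) = 0, so the boundary term u·φ vanishes.
LHS = ∫_0^1 u(x) φ'(x) dx = ∫_0^1 (-2*π*x^3*cos(π*x) + π*x^2*cos(π*x) - π*x*cos(π*x)) dx. Term by term:
  ∫_0^1 π*x^2*cos(π*x) dx = -2/π;  ∫_0^1 -π*x*cos(π*x) dx = 2/π;  ∫_0^1 -2*π*x^3*cos(π*x) dx = -24/π^3 + 6/π.
Sum: -2/π + 2/π + -24/π^3 + 6/π = -24/π^3 + 6/π.
So LHS = -24/π^3 + 6/π.
∫_0^1 v(x) φ(x) dx = ∫_0^1 (-6*x^2*sin(π*x) + 2*x*sin(π*x) - sin(π*x)) dx. Term by term:
  ∫_0^1 -sin(π*x) dx = -2/π;  ∫_0^1 -6*x^2*sin(π*x) dx = -6/π + 24/π^3;  ∫_0^1 2*x*sin(π*x) dx = 2/π.
Sum: -2/π + -6/π + 24/π^3 + 2/π = -6/π + 24/π^3.
So RHS = -∫_0^1 v(x) φ(x) dx = -24/π^3 + 6/π.
LHS = RHS, so the identity holds for this test φ.
Moreover u is smooth here and v(x) = u'(x) = -6*x**2 + 2*x - 1 pointwise, so the identity holds for every test function. Hence v is the weak derivative of u.


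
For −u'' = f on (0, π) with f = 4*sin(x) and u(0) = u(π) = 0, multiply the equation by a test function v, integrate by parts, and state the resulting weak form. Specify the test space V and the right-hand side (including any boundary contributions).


V = H^1_0(0, π) (so v(0) = v(π) = 0); weak form: ∫_0^π u'v' dx = ∫_0^π (4*sin(x)) v dx for all v ∈ V.

Multiply both sides by a test function v and integrate from 0 to π:
  ∫_0^π −u''(x) v(x) dx = ∫_0^π f(x) v(x) dx.
Integrate the LHS by parts once:
  ∫_0^π −u'' v dx = −[u'(x) v(x)]_0^π + ∫_0^π u'(x) v'(x) dx.
Thus ∫_0^π u'(x) v'(x) dx = ∫_0^π f(x) v(x) dx + [u'(x) v(x)]_0^π.
Choose V so that boundary terms are either known or forced to vanish.
u is Dirichlet: u(0) = u(π) = 0. Let V = H^1_0(0, π); then v(0) = v(π) = 0, and [u' v]_0^π = 0.
Weak formulation: find u (satisfying any essential BC) such that ∫_0^π u'(x) v'(x) dx = ∫_0^π f v dx for all v ∈ V.
Substituting f(x) = 4*sin(x), the right-hand side is ∫_0^π (4*sin(x)) v dx.


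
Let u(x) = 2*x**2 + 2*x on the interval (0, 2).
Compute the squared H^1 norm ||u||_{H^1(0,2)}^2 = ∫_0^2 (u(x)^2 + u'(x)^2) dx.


||u||_{H^1}^2 = 2264/15

The H^1 norm (squared) on an interval (0, L) is
  ||u||_{H^1}^2 = ∫_0^L u(x)^2 dx + ∫_0^L u'(x)^2 dx.
Compute u'(x) = 4*x + 2.
Then u(x)^2 = 4*x**4 + 8*x**3 + 4*x**2 and u'(x)^2 = 16*x**2 + 16*x + 4.
Integrate each monomial from 0 to 2 using ∫_0^2 c·x^n dx = c·2^(n+1)/(n+1):
  ∫_0^2 u(x)^2 dx = ∫_0^2 (4*x^4 + 8*x^3 + 4*x^2) dx. Term by term:
    ∫_0^2 4*x^4 dx = 128/5;  ∫_0^2 8*x^3 dx = 32;  ∫_0^2 4*x^2 dx = 32/3.
  Sum: 128/5 + 32 + 32/3 = 1024/15.
  ∫_0^2 u'(x)^2 dx = ∫_0^2 (16*x^2 + 16*x + 4) dx. Term by term:
    ∫_0^2 16*x^2 dx = 128/3;  ∫_0^2 16*x dx = 32;  ∫_0^2 4 dx = 8.
  Sum: 128/3 + 32 + 8 = 248/3.
Adding: ||u||_{H^1}^2 = 1024/15 + 248/3 = 2264/15.


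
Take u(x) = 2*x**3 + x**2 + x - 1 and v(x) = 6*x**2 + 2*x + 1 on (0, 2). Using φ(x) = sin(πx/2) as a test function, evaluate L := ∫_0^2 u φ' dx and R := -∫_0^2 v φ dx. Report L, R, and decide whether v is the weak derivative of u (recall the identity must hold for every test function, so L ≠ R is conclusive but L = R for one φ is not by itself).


LHS = -60/π + 192/π^3, RHS = -60/π + 192/π^3. Yes, v = u' weakly.

u(x) = 2*x**3 + x**2 + x - 1, classical derivative u'(x) = 6*x**2 + 2*x + 1.
φ(x) = sin(πx/2), so φ'(x) = π*cos(π*x/2)/2.
Note φ(0) = φ(2) = 0, so the boundary term u·φ vanishes.
LHS = ∫_0^2 u(x) φ'(x) dx = ∫_0^2 (π*x^3*cos(π*x/2) + π*x^2*cos(π*x/2)/2 + π*x*cos(π*x/2)/2 - π*cos(π*x/2)/2) dx. Term by term:
  ∫_0^2 -π*cos(π*x/2)/2 dx = 0;  ∫_0^2 π*x^3*cos(π*x/2) dx = -48/π + 192/π^3;  ∫_0^2 π*x*cos(π*x/2)/2 dx = -4/π;
  ∫_0^2 π*x^2*cos(π*x/2)/2 dx = -8/π.
Sum: 0 + -48/π + 192/π^3 − 4/π − 8/π = -60/π + 192/π^3.
So LHS = -60/π + 192/π^3.
∫_0^2 v(x) φ(x) dx = ∫_0^2 (6*x^2*sin(π*x/2) + 2*x*sin(π*x/2) + sin(π*x/2)) dx. Term by term:
  ∫_0^2 2*x*sin(π*x/2) dx = 8/π;  ∫_0^2 6*x^2*sin(π*x/2) dx = -192/π^3 + 48/π;  ∫_0^2 sin(π*x/2) dx = 4/π.
Sum: 8/π + -192/π^3 + 48/π + 4/π = -192/π^3 + 60/π.
So RHS = -∫_0^2 v(x) φ(x) dx = -60/π + 192/π^3.
LHS = RHS, so the identity holds for this test φ.
Moreover u is smooth here and v(x) = u'(x) = 6*x**2 + 2*x + 1 pointwise, so the identity holds for every test function. Hence v is the weak derivative of u.


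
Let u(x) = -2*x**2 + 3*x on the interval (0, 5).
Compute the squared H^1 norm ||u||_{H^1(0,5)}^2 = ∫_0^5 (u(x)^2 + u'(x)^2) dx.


||u||_{H^1}^2 = 4235/3

The H^1 norm (squared) on an interval (0, L) is
  ||u||_{H^1}^2 = ∫_0^L u(x)^2 dx + ∫_0^L u'(x)^2 dx.
Compute u'(x) = 3 - 4*x.
Then u(x)^2 = 4*x**4 - 12*x**3 + 9*x**2 and u'(x)^2 = 16*x**2 - 24*x + 9.
Integrate each monomial from 0 to 5 using ∫_0^5 c·x^n dx = c·5^(n+1)/(n+1):
  ∫_0^5 u(x)^2 dx = ∫_0^5 (4*x^4 - 12*x^3 + 9*x^2) dx. Term by term:
    ∫_0^5 4*x^4 dx = 2500;  ∫_0^5 -12*x^3 dx = -1875;  ∫_0^5 9*x^2 dx = 375.
  Sum: 2500 − 1875 + 375 = 1000.
  ∫_0^5 u'(x)^2 dx = ∫_0^5 (16*x^2 - 24*x + 9) dx. Term by term:
    ∫_0^5 16*x^2 dx = 2000/3;  ∫_0^5 -24*x dx = -300;  ∫_0^5 9 dx = 45.
  Sum: 2000/3 − 300 + 45 = 1235/3.
Adding: ||u||_{H^1}^2 = 1000 + 1235/3 = 4235/3.


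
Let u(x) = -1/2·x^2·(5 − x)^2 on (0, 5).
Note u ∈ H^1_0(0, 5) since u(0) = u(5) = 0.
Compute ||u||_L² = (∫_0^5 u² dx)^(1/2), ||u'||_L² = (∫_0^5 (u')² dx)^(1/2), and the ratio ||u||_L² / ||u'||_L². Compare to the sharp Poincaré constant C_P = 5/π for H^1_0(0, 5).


||u||_L² / ||u'||_L² = 5*sqrt(3)/6 < C_P = 5/π.

u(x) = -1/2·x^2·(5 − x)^2, so u'(x) = x*(x*(5 - x) - (x - 5)^2).
u(x) = -1/2·x^2·(5 − x)^2 vanishes at x = 0 and x = 5, so u ∈ H^1_0(0, 5). Differentiate via the product rule and integrate the resulting polynomials term by term.
  ∫_0^5 u² dx = ∫_0^5 (x^8/4 - 5*x^7 + 75*x^6/2 - 125*x^5 + 625*x^4/4) dx. Term by term:
    ∫_0^5 x^8/4 dx = 1953125/36;  ∫_0^5 -5*x^7 dx = -1953125/8;  ∫_0^5 75*x^6/2 dx = 5859375/14;
    ∫_0^5 -125*x^5 dx = -1953125/6;  ∫_0^5 625*x^4/4 dx = 390625/4.
  Sum: 1953125/36 − 1953125/8 + 5859375/14 − 1953125/6 + 390625/4 = 390625/504.
  ∫_0^5 (u')² dx = ∫_0^5 (4*x^6 - 60*x^5 + 325*x^4 - 750*x^3 + 625*x^2) dx. Term by term:
    ∫_0^5 4*x^6 dx = 312500/7;  ∫_0^5 -60*x^5 dx = -156250;  ∫_0^5 325*x^4 dx = 203125;
    ∫_0^5 -750*x^3 dx = -234375/2;  ∫_0^5 625*x^2 dx = 78125/3.
  Sum: 312500/7 − 156250 + 203125 − 234375/2 + 78125/3 = 15625/42.
∫_0^5 u² dx = 390625/504, so ||u||_L² = 625*sqrt(14)/84.
∫_0^5 (u')² dx = 15625/42, so ||u'||_L² = 125*sqrt(42)/42.
Ratio ||u||_L² / ||u'||_L² = 5*sqrt(3)/6.
Sharp Poincaré constant on H^1_0(0, 5) is C_P = L/π = 5/π, achieved by sin(π/5·x).
A polynomial bump cannot attain the sharp Poincaré constant (only the first sine eigenfunction does), so the ratio is strictly less than C_P, consistent with ||u||_L² ≤ C_P ||u'||_L².


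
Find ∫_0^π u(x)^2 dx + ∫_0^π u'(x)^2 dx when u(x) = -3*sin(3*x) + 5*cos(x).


||u||_{H^1(0,π)}^2 = 70*π

u'(x) = -5*sin(x) - 9*cos(3*x).
Expand u² and (u')² and integrate term by term on (0, π), using: for integers n ≥ 1, ∫_0^π sin²(nx) dx = ∫_0^π cos²(nx) dx = π/2; for n ≠ n', ∫_0^π sin(nx)sin(n'x) dx = ∫_0^π cos(nx)cos(n'x) dx = 0; and by product-to-sum, ∫_0^π sin(nx)cos(n'x) dx = ½∫_0^π [sin((n+n')x) + sin((n−n')x)] dx, which is 0 when n+n' is even and 2n/(n²−n'²) when n+n' is odd (it need not vanish on (0, π)).
  u² squared terms: (-3)²·∫sin(3x)² dx = 9·π/2 = 9*π/2;  (5)²·∫cos(x)² dx = 25·π/2 = 25*π/2.
  u² cross terms: 2·(-3)·(5)·∫sin(3x)·cos(x) dx = -30·(0) = 0.
  So ∫_0^π u² dx = 9*π/2 + 25*π/2 + 0 = 17*π.
  (u')² squared terms: (-9)²·∫cos(3x)² dx = 81·π/2 = 81*π/2;  (-5)²·∫sin(x)² dx = 25·π/2 = 25*π/2.
  (u')² cross terms: 2·(-9)·(-5)·∫cos(3x)·sin(x) dx = 90·(0) = 0.
  So ∫_0^π (u')² dx = 81*π/2 + 25*π/2 + 0 = 53*π.
||u||_{H^1}^2 = (17*π) + (53*π) = 70*π.


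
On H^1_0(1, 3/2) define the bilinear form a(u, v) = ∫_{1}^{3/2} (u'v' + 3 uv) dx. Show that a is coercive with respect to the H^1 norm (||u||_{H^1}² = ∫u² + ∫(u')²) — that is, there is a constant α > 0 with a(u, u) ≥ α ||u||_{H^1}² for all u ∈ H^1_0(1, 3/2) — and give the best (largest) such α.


α = 1

Coercivity of a(·,·) on H^1_0(1, 3/2) means a(u, u) ≥ α ||u||_{H^1}² for every u ∈ H^1_0.
The interval has length L = 1/2, and Poincaré/coercivity depend only on L. Here a(u, u) = ∫(u')² + (3)·∫u².
Here c = 3 ≥ 1, so a(u,u) = ∫(u')² + c∫u² ≥ ∫(u')² + ∫u² = ||u||_{H^1}², i.e. α = 1 works. No larger α is possible: a(u,u) ≥ α||u||_{H^1}² means (1−α)∫(u')² ≥ (α−c)∫u², and for the modes u_n = sin(nπ(x−x₀)/L) (x₀ the left endpoint) one has ∫u_n²/∫(u_n')² = (L/(nπ))² → 0, so a(u_n,u_n)/||u_n||_{H^1}² → 1. Hence the optimal constant is α = 1.
Therefore α = 1.


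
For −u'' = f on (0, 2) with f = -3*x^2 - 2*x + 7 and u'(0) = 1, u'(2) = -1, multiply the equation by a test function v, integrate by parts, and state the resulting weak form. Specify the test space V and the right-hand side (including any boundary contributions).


V = H^1(0, 2) (v unrestricted at boundary; u is determined up to an additive constant); weak form: ∫_0^2 u'v' dx = ∫_0^2 (-3*x^2 - 2*x + 7) v dx − v(2) − v(0) for all v ∈ V.

Multiply both sides by a test function v and integrate from 0 to 2:
  ∫_0^2 −u''(x) v(x) dx = ∫_0^2 f(x) v(x) dx.
Integrate the LHS by parts once:
  ∫_0^2 −u'' v dx = −[u'(x) v(x)]_0^2 + ∫_0^2 u'(x) v'(x) dx.
Thus ∫_0^2 u'(x) v'(x) dx = ∫_0^2 f(x) v(x) dx + [u'(x) v(x)]_0^2.
Choose V so that boundary terms are either known or forced to vanish.
u has inhomogeneous Neumann u'(0) = 1, u'(2) = -1. [u' v]_0^2 = (-1)·v(2) − (1)·v(0) = − v(2) − v(0). Take V = H^1(0, 2); boundary term becomes part of RHS.
Weak formulation: find u (satisfying any essential BC) such that ∫_0^2 u'(x) v'(x) dx = ∫_0^2 f v dx − v(2) − v(0) for all v ∈ V (Neumann data are natural BCs: they enter the RHS as boundary terms).
Substituting f(x) = -3*x^2 - 2*x + 7, the right-hand side is ∫_0^2 (-3*x^2 - 2*x + 7) v dx − v(2) − v(0).
Compatibility check (pure Neumann): taking v ≡ 1 ∈ V gives 0 = ∫_0^2 f dx + (-1) − (1), i.e. ∫_0^2 f dx must equal u'(0) − u'(2) = 2. Indeed ∫_0^2 (-3*x^2 - 2*x + 7) dx = 2, so the data are compatible. The solution is then unique only up to an additive constant (fix it e.g. by requiring ∫_0^2 u dx = 0).


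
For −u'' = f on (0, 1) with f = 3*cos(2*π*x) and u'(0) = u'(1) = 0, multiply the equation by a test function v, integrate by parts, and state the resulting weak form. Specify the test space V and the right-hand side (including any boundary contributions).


V = H^1(0, 1) (no boundary constraint on v; u is determined up to an additive constant); weak form: ∫_0^1 u'v' dx = ∫_0^1 (3*cos(2*π*x)) v dx for all v ∈ V.

Multiply both sides by a test function v and integrate from 0 to 1:
  ∫_0^1 −u''(x) v(x) dx = ∫_0^1 f(x) v(x) dx.
Integrate the LHS by parts once:
  ∫_0^1 −u'' v dx = −[u'(x) v(x)]_0^1 + ∫_0^1 u'(x) v'(x) dx.
Thus ∫_0^1 u'(x) v'(x) dx = ∫_0^1 f(x) v(x) dx + [u'(x) v(x)]_0^1.
Choose V so that boundary terms are either known or forced to vanish.
u has homogeneous Neumann: u'(0) = u'(1) = 0. So [u' v]_0^1 = 0·v(1) − 0·v(0) = 0 for any v; take V = H^1(0, 1).
Weak formulation: find u (satisfying any essential BC) such that ∫_0^1 u'(x) v'(x) dx = ∫_0^1 f v dx for all v ∈ V (homogeneous Neumann, so boundary terms vanish).
Substituting f(x) = 3*cos(2*π*x), the right-hand side is ∫_0^1 (3*cos(2*π*x)) v dx.
Compatibility check (pure Neumann): taking v ≡ 1 ∈ V gives 0 = ∫_0^1 f dx + (0) − (0), i.e. ∫_0^1 f dx must equal u'(0) − u'(1) = 0. Indeed ∫_0^1 (3*cos(2*π*x)) dx = 0, so the data are compatible. The solution is then unique only up to an additive constant (fix it e.g. by requiring ∫_0^1 u dx = 0).


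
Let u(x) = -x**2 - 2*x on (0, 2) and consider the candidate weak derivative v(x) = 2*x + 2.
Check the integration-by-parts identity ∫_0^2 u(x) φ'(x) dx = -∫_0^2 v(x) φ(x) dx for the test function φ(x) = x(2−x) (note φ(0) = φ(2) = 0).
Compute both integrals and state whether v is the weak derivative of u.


LHS = 16/3, RHS = -16/3. No, v is not the weak derivative of u.

u(x) = -x**2 - 2*x, classical derivative u'(x) = -2*x - 2.
φ(x) = x(2−x), so φ'(x) = 2 - 2*x.
Note φ(0) = φ(2) = 0, so the boundary term u·φ vanishes.
LHS = ∫_0^2 u(x) φ'(x) dx = ∫_0^2 (2*x^3 + 2*x^2 - 4*x) dx. Term by term:
  ∫_0^2 2*x^3 dx = 8;  ∫_0^2 2*x^2 dx = 16/3;  ∫_0^2 -4*x dx = -8.
Sum: 8 + 16/3 − 8 = 16/3.
So LHS = 16/3.
∫_0^2 v(x) φ(x) dx = ∫_0^2 (-2*x^3 + 2*x^2 + 4*x) dx. Term by term:
  ∫_0^2 -2*x^3 dx = -8;  ∫_0^2 2*x^2 dx = 16/3;  ∫_0^2 4*x dx = 8.
Sum: -8 + 16/3 + 8 = 16/3.
So RHS = -∫_0^2 v(x) φ(x) dx = -16/3.
LHS − RHS = 32/3 ≠ 0, so the identity fails.
(For a valid weak derivative the identity must hold for EVERY test function, in particular this one. The failure shows v is NOT the weak derivative of u.)
Correct weak derivative would be u'(x) = -2*x - 2.


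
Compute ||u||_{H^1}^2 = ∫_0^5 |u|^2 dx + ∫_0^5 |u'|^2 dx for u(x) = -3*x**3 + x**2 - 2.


||u||_{H^1}^2 = 926390/7

The H^1 norm (squared) on an interval (0, L) is
  ||u||_{H^1}^2 = ∫_0^L u(x)^2 dx + ∫_0^L u'(x)^2 dx.
Compute u'(x) = -9*x**2 + 2*x.
Then u(x)^2 = 9*x**6 - 6*x**5 + x**4 + 12*x**3 - 4*x**2 + 4 and u'(x)^2 = 81*x**4 - 36*x**3 + 4*x**2.
Integrate each monomial from 0 to 5 using ∫_0^5 c·x^n dx = c·5^(n+1)/(n+1):
  ∫_0^5 u(x)^2 dx = ∫_0^5 (9*x^6 - 6*x^5 + x^4 + 12*x^3 - 4*x^2 + 4) dx. Term by term:
    ∫_0^5 9*x^6 dx = 703125/7;  ∫_0^5 -6*x^5 dx = -15625;  ∫_0^5 x^4 dx = 625;
    ∫_0^5 12*x^3 dx = 1875;  ∫_0^5 -4*x^2 dx = -500/3;  ∫_0^5 4 dx = 20.
  Sum: 703125/7 − 15625 + 625 + 1875 − 500/3 + 20 = 1830670/21.
  ∫_0^5 u'(x)^2 dx = ∫_0^5 (81*x^4 - 36*x^3 + 4*x^2) dx. Term by term:
    ∫_0^5 81*x^4 dx = 50625;  ∫_0^5 -36*x^3 dx = -5625;  ∫_0^5 4*x^2 dx = 500/3.
  Sum: 50625 − 5625 + 500/3 = 135500/3.
Adding: ||u||_{H^1}^2 = 1830670/21 + 135500/3 = 926390/7.


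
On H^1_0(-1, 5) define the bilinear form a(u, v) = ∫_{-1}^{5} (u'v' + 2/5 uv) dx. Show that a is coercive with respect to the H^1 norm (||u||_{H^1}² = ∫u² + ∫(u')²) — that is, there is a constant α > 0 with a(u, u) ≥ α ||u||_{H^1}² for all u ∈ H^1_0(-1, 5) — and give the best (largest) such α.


α = (π^2 + 72/5)/(π^2 + 36)

Coercivity of a(·,·) on H^1_0(-1, 5) means a(u, u) ≥ α ||u||_{H^1}² for every u ∈ H^1_0.
The interval has length L = 6, and Poincaré/coercivity depend only on L. Here a(u, u) = ∫(u')² + (2/5)·∫u².
Here 0 < c = 2/5 < 1. The condition a(u,u) ≥ α||u||_{H^1}² reads (1−α)∫(u')² ≥ (α−c)∫u². Any admissible α is ≤ 1 (rapidly oscillating u have ∫u²/∫(u')² → 0), and α = 1 would force 0 ≥ (1−c)∫u², impossible since c < 1; so 1−α > 0. By the sharp Poincaré inequality on H^1_0 of an interval of length L, ∫(u')² ≥ (π/L)²∫u² with equality for the first sine mode sin(π(x−x₀)/L) (x₀ the left endpoint), so the inequality holds for all u iff (1−α)(π/L)² ≥ α − c, i.e. α ≤ ((π/L)² + c)/((π/L)² + 1) = (1 + c(L/π)²)/(1 + (L/π)²). With (π/L)² = π^2/36 and c = 2/5, the largest admissible constant is α = ((π/L)² + c)/((π/L)² + 1).
Simplifying, α = (π^2 + 72/5)/(π^2 + 36).


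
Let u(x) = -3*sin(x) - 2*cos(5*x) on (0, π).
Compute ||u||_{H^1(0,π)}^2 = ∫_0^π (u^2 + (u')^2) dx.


||u||_{H^1(0,π)}^2 = 61*π

u'(x) = 10*sin(5*x) - 3*cos(x).
Expand u² and (u')² and integrate term by term on (0, π), using: for integers n ≥ 1, ∫_0^π sin²(nx) dx = ∫_0^π cos²(nx) dx = π/2; for n ≠ n', ∫_0^π sin(nx)sin(n'x) dx = ∫_0^π cos(nx)cos(n'x) dx = 0; and by product-to-sum, ∫_0^π sin(nx)cos(n'x) dx = ½∫_0^π [sin((n+n')x) + sin((n−n')x)] dx, which is 0 when n+n' is even and 2n/(n²−n'²) when n+n' is odd (it need not vanish on (0, π)).
  u² squared terms: (-3)²·∫sin(x)² dx = 9·π/2 = 9*π/2;  (-2)²·∫cos(5x)² dx = 4·π/2 = 2*π.
  u² cross terms: 2·(-3)·(-2)·∫sin(x)·cos(5x) dx = 12·(0) = 0.
  So ∫_0^π u² dx = 9*π/2 + 2*π + 0 = 13*π/2.
  (u')² squared terms: (-3)²·∫cos(x)² dx = 9·π/2 = 9*π/2;  (10)²·∫sin(5x)² dx = 100·π/2 = 50*π.
  (u')² cross terms: 2·(-3)·(10)·∫cos(x)·sin(5x) dx = -60·(0) = 0.
  So ∫_0^π (u')² dx = 9*π/2 + 50*π + 0 = 109*π/2.
||u||_{H^1}^2 = (13*π/2) + (109*π/2) = 61*π.


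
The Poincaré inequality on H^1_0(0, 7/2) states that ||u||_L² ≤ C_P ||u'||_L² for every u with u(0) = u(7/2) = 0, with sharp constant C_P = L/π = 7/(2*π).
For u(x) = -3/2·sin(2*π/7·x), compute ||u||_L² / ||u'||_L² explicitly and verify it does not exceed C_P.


||u||_L² / ||u'||_L² = 7/(2*π) = C_P.

u(x) = -3/2·sin(2*π/7·x), so u'(x) = -3*π*cos(2*π*x/7)/7.
Writing u(x) = A·sin(kπx/L) with A = -3/2 and k = 1, use ∫_0^L sin²(kπx/L) dx = L/2 and ∫_0^L cos²(kπx/L) dx = L/2.
u² = 9/4·sin²(2*π/7·x) and (u')² = 9*π^2/49·cos²(2*π/7·x), and each of sin², cos² integrates to L/2 = 7/4 over (0, 7/2).
∫_0^7/2 u² dx = 63/16, so ||u||_L² = 3*sqrt(7)/4.
∫_0^7/2 (u')² dx = 9*π^2/28, so ||u'||_L² = 3*sqrt(7)*π/14.
Ratio ||u||_L² / ||u'||_L² = 7/(2*π).
Sharp Poincaré constant on H^1_0(0, 7/2) is C_P = L/π = 7/(2*π), achieved by sin(2*π/7·x).
This is the k = 1 eigenfunction (up to amplitude), so the ratio equals the sharp Poincaré constant exactly.


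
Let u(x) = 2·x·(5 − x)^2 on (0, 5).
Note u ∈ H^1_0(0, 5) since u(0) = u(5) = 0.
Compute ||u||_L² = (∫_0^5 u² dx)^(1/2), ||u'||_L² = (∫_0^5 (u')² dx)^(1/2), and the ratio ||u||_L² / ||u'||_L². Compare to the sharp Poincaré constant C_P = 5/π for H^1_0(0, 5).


||u||_L² / ||u'||_L² = 5*sqrt(14)/14 < C_P = 5/π.

u(x) = 2·x·(5 − x)^2, so u'(x) = 2*(x - 5)*(3*x - 5).
u(x) = 2·x·(5 − x)^2 vanishes at x = 0 and x = 5, so u ∈ H^1_0(0, 5). Differentiate via the product rule and integrate the resulting polynomials term by term.
  ∫_0^5 u² dx = ∫_0^5 (4*x^6 - 80*x^5 + 600*x^4 - 2000*x^3 + 2500*x^2) dx. Term by term:
    ∫_0^5 4*x^6 dx = 312500/7;  ∫_0^5 -80*x^5 dx = -625000/3;  ∫_0^5 600*x^4 dx = 375000;
    ∫_0^5 -2000*x^3 dx = -312500;  ∫_0^5 2500*x^2 dx = 312500/3.
  Sum: 312500/7 − 625000/3 + 375000 − 312500 + 312500/3 = 62500/21.
  ∫_0^5 (u')² dx = ∫_0^5 (36*x^4 - 480*x^3 + 2200*x^2 - 4000*x + 2500) dx. Term by term:
    ∫_0^5 36*x^4 dx = 22500;  ∫_0^5 -480*x^3 dx = -75000;  ∫_0^5 2200*x^2 dx = 275000/3;
    ∫_0^5 -4000*x dx = -50000;  ∫_0^5 2500 dx = 12500.
  Sum: 22500 − 75000 + 275000/3 − 50000 + 12500 = 5000/3.
∫_0^5 u² dx = 62500/21, so ||u||_L² = 250*sqrt(21)/21.
∫_0^5 (u')² dx = 5000/3, so ||u'||_L² = 50*sqrt(6)/3.
Ratio ||u||_L² / ||u'||_L² = 5*sqrt(14)/14.
Sharp Poincaré constant on H^1_0(0, 5) is C_P = L/π = 5/π, achieved by sin(π/5·x).
A polynomial bump cannot attain the sharp Poincaré constant (only the first sine eigenfunction does), so the ratio is strictly less than C_P, consistent with ||u||_L² ≤ C_P ||u'||_L².


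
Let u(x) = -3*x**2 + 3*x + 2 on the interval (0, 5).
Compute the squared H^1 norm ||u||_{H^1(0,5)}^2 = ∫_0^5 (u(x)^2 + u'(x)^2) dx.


||u||_{H^1}^2 = 7905/2

The H^1 norm (squared) on an interval (0, L) is
  ||u||_{H^1}^2 = ∫_0^L u(x)^2 dx + ∫_0^L u'(x)^2 dx.
Compute u'(x) = 3 - 6*x.
Then u(x)^2 = 9*x**4 - 18*x**3 - 3*x**2 + 12*x + 4 and u'(x)^2 = 36*x**2 - 36*x + 9.
Integrate each monomial from 0 to 5 using ∫_0^5 c·x^n dx = c·5^(n+1)/(n+1):
  ∫_0^5 u(x)^2 dx = ∫_0^5 (9*x^4 - 18*x^3 - 3*x^2 + 12*x + 4) dx. Term by term:
    ∫_0^5 9*x^4 dx = 5625;  ∫_0^5 -18*x^3 dx = -5625/2;  ∫_0^5 -3*x^2 dx = -125;
    ∫_0^5 12*x dx = 150;  ∫_0^5 4 dx = 20.
  Sum: 5625 − 5625/2 − 125 + 150 + 20 = 5715/2.
  ∫_0^5 u'(x)^2 dx = ∫_0^5 (36*x^2 - 36*x + 9) dx. Term by term:
    ∫_0^5 36*x^2 dx = 1500;  ∫_0^5 -36*x dx = -450;  ∫_0^5 9 dx = 45.
  Sum: 1500 − 450 + 45 = 1095.
Adding: ||u||_{H^1}^2 = 5715/2 + 1095 = 7905/2.
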